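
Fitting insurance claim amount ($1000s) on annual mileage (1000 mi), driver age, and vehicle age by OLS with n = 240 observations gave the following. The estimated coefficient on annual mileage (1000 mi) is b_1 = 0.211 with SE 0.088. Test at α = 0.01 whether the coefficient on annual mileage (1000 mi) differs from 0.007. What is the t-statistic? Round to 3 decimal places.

t = 2.318

H₀: β₁ = 0.007 vs H₁: β₁ ≠ 0.007.
t = (b_1 − β₁⁰)/SE = (0.211 − 0.007) / 0.088 = 2.318.
df = n − k − 1 = 240 − 3 − 1 = 236.
Two-sided p ≈ 0.0213, which is ≥ 0.01, so fail to reject H₀.
The data are consistent with a true slope of 0.007 $1000s per unit of annual mileage (1000 mi), holding the other predictors fixed.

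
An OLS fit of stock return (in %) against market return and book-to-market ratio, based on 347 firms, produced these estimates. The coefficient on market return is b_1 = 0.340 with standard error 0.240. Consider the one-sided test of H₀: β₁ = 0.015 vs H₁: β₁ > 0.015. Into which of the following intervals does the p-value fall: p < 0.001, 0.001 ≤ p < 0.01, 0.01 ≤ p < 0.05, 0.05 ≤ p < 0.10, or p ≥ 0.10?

t = (0.340 − 0.015) / 0.240 = 1.354.
df = n − k − 1 = 347 − 2 − 1 = 344.
One-sided p = P(T_{344} > t) ≈ 0.0883.
So 0.05 ≤ p < 0.10.

0.05 ≤ p < 0.10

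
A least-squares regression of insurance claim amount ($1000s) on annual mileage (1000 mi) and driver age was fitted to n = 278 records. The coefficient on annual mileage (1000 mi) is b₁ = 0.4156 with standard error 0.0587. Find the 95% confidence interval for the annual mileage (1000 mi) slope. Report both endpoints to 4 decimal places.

(0.3000, 0.5312)

df = n − k − 1 = 278 − 2 − 1 = 275.
t* = t_{0.025, 275} = 1.968628.
Margin = t* × SE = 1.968628 × 0.0587 = 0.115558.
CI: 0.4156 ± 0.115558 → (0.3000, 0.5312).
With 95% confidence, each one-unit increase in annual mileage (1000 mi) is associated with a change of between 0.3000 and 0.5312 $1000s in insurance claim amount, holding the other predictors fixed.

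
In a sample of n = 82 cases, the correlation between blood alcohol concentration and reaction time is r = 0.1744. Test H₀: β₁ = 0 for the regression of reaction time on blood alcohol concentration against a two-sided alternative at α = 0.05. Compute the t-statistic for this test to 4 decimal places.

t = 1.5842

t = r·√(n − 2)/√(1 − r²) = 0.1744·√80/√0.969585 = 1.5842.
df = n − 2 = 80.
Two-sided p ≈ 0.1171, which is ≥ 0.05, so fail to reject H₀.
The data do not give significant evidence of a linear association between blood alcohol concentration and reaction time.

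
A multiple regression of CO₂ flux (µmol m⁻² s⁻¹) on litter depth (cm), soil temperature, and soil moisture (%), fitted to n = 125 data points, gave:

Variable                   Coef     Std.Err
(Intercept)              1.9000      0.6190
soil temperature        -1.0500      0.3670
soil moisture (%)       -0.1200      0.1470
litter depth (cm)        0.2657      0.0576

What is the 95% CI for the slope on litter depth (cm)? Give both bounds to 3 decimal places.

(0.152, 0.380)

Read off: b = 0.2657, SE = 0.0576 for litter depth (cm).
df = n − k − 1 = 125 − 3 − 1 = 121.
t* = t_{0.025, 121} = 1.979764.
Margin = t* × SE = 1.979764 × 0.0576 = 0.11403.
CI: 0.2657 ± 0.11403 → (0.152, 0.380).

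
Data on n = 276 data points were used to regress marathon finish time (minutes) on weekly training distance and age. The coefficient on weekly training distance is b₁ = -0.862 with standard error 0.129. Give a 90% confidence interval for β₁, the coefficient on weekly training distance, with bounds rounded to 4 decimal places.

df = n − k − 1 = 276 − 2 − 1 = 273.
t* = t_{0.05, 273} = 1.650454.
Margin = t* × SE = 1.650454 × 0.129 = 0.212909.
CI: -0.862 ± 0.212909 → (-1.0749, -0.6491).
With 90% confidence, each one-unit increase in weekly training distance is associated with a change of between -1.0749 and -0.6491 minutes in marathon finish time, holding the other predictors fixed.

(-1.0749, -0.6491)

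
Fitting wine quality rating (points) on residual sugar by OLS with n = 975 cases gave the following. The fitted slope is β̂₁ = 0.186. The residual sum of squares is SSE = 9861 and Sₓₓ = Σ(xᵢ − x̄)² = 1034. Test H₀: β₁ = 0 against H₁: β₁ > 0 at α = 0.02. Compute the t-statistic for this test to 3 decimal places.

MSE = SSE/(n − 2) = 9861/973 = 10.1346.
SE(β̂₁) = √(MSE/Sₓₓ) = √(10.1346/1034) = 0.099002.
t = 0.186 / 0.099002 = 1.879.
df = n − 2 = 973.
One-sided p ≈ 0.0303, which is ≥ 0.02, so fail to reject H₀.
The data do not give significant evidence that the true slope on residual sugar is positive.

t = 1.879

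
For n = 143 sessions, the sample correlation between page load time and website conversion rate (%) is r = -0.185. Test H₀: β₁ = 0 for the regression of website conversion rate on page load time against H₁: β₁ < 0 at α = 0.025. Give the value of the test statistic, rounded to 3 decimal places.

t = -2.235

t = r·√(n − 2)/√(1 − r²) = -0.185·√141/√0.965775 = -2.235.
df = n − 2 = 141.
One-sided p ≈ 0.0135, which is < 0.025, so reject H₀.
There is evidence of a linear association between page load time and website conversion rate.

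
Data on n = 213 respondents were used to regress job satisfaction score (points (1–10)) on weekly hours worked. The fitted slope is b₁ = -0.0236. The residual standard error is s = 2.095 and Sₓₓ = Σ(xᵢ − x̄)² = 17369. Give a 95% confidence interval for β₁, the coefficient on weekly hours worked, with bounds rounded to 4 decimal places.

SE(b₁) = s/√Sₓₓ = 2.095/√17369 = 0.0158963.
df = n − 2 = 211.
t* = t_{0.025, 211} = 1.971271.
Margin = t* × SE = 1.971271 × 0.0158963 = 0.031336.
CI: -0.0236 ± 0.031336 → (-0.0549, 0.0077).
With 95% confidence, each one-unit increase in weekly hours worked is associated with a change of between -0.0549 and 0.0077 points (1–10) in job satisfaction score.

(-0.0549, 0.0077)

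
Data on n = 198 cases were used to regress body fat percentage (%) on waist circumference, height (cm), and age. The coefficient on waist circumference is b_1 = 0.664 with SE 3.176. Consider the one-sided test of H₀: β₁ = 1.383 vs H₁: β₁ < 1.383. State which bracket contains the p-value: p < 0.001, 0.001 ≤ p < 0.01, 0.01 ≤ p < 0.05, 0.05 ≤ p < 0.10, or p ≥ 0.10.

p ≥ 0.10

t = (0.664 − 1.383) / 3.176 = -0.226.
df = n − k − 1 = 198 − 3 − 1 = 194.
One-sided p = P(T_{194} < t) ≈ 0.4106.
So p ≥ 0.10.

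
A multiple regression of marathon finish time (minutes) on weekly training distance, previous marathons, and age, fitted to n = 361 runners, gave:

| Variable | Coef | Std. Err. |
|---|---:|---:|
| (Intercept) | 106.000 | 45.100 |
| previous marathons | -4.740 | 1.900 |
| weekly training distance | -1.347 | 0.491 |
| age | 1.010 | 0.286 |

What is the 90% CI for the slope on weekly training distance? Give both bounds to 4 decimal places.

Read off: b = -1.347, SE = 0.491 for weekly training distance.
df = n − k − 1 = 361 − 3 − 1 = 357.
t* = t_{0.05, 357} = 1.649133.
Margin = t* × SE = 1.649133 × 0.491 = 0.809724.
CI: -1.347 ± 0.809724 → (-2.1567, -0.5373).

(-2.1567, -0.5373)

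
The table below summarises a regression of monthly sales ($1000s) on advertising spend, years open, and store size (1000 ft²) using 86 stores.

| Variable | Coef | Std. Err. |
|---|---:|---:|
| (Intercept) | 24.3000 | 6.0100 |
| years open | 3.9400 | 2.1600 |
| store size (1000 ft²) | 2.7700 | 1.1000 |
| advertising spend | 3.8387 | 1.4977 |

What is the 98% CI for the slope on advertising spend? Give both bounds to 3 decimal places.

Read off: b = 3.8387, SE = 1.4977 for advertising spend.
df = n − k − 1 = 86 − 3 − 1 = 82.
t* = t_{0.01, 82} = 2.372687.
Margin = t* × SE = 2.372687 × 1.4977 = 3.55357.
CI: 3.8387 ± 3.55357 → (0.285, 7.392).

(0.285, 7.392)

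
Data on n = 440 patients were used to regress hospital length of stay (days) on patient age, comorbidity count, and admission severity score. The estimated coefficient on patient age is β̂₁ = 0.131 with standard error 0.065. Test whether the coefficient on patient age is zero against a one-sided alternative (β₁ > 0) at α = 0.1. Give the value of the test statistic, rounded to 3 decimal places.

H₀: β₁ = 0 vs H₁: β₁ > 0.
t = (β̂₁ − β₁⁰)/SE = 0.131 / 0.065 = 2.015.
df = n − k − 1 = 440 − 3 − 1 = 436.
One-sided p ≈ 0.0222, which is < 0.1, so reject H₀.
There is evidence that the true slope on patient age is positive, holding the other predictors fixed.

t = 2.015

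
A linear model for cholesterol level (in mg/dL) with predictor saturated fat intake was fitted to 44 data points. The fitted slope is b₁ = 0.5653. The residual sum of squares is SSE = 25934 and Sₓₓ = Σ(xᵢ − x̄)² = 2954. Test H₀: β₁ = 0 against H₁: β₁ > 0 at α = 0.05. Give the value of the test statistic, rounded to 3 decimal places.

MSE = SSE/(n − 2) = 25934/42 = 617.476.
SE(b₁) = √(MSE/Sₓₓ) = √(617.476/2954) = 0.457199.
t = 0.5653 / 0.457199 = 1.236.
df = n − 2 = 42.
One-sided p ≈ 0.1116, which is ≥ 0.05, so fail to reject H₀.
The data do not give significant evidence that the true slope on saturated fat intake is positive.

t = 1.236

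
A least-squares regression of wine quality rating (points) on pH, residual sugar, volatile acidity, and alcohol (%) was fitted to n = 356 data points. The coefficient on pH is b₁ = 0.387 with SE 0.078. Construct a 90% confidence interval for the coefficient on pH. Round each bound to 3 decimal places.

df = n − k − 1 = 356 − 4 − 1 = 351.
t* = t_{0.05, 351} = 1.649206.
Margin = t* × SE = 1.649206 × 0.078 = 0.12864.
CI: 0.387 ± 0.12864 → (0.258, 0.516).
With 90% confidence, each one-unit increase in pH is associated with a change of between 0.258 and 0.516 points in wine quality rating, holding the other predictors fixed.

(0.258, 0.516)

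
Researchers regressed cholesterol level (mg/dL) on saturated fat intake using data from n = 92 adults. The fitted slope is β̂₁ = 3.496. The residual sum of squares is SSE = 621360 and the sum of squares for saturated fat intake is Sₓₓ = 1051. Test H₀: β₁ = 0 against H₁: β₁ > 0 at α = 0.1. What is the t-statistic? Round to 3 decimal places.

MSE = SSE/(n − 2) = 621360/90 = 6904.
SE(β̂₁) = √(MSE/Sₓₓ) = √(6904/1051) = 2.563.
t = 3.496 / 2.563 = 1.364.
df = n − 2 = 90.
One-sided p ≈ 0.0880, which is < 0.1, so reject H₀.
There is evidence that the true slope on saturated fat intake is positive.

t = 1.364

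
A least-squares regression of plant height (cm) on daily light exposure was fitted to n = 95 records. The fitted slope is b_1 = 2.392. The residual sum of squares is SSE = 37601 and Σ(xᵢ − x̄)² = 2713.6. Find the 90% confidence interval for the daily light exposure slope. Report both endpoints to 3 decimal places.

MSE = SSE/(n − 2) = 37601/93 = 404.312.
SE(b_1) = √(MSE/Sₓₓ) = √(404.312/2713.6) = 0.385998.
df = n − 2 = 93.
t* = t_{0.05, 93} = 1.661404.
Margin = t* × SE = 1.661404 × 0.385998 = 0.64130.
CI: 2.392 ± 0.64130 → (1.751, 3.033).
With 90% confidence, each one-unit increase in daily light exposure is associated with a change of between 1.751 and 3.033 cm in plant height.

(1.751, 3.033)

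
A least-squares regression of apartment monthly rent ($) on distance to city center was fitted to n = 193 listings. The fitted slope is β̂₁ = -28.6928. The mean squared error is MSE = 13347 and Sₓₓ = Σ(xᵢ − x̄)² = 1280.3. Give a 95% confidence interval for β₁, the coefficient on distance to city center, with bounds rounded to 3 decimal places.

SE(β̂₁) = √(MSE/Sₓₓ) = √(13347/1280.3) = 3.22876.
df = n − 2 = 191.
t* = t_{0.025, 191} = 1.972462.
Margin = t* × SE = 1.972462 × 3.22876 = 6.36861.
CI: -28.6928 ± 6.36861 → (-35.061, -22.324).
With 95% confidence, each one-unit increase in distance to city center is associated with a change of between -35.061 and -22.324 $ in apartment monthly rent.

(-35.061, -22.324)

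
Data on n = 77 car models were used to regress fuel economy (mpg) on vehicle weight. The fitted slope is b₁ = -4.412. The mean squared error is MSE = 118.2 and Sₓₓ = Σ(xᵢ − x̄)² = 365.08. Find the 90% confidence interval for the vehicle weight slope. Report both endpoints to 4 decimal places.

SE(b₁) = √(MSE/Sₓₓ) = √(118.2/365.08) = 0.569003.
df = n − 2 = 75.
t* = t_{0.05, 75} = 1.665425.
Margin = t* × SE = 1.665425 × 0.569003 = 0.947632.
CI: -4.412 ± 0.947632 → (-5.3596, -3.4644).
With 90% confidence, each one-unit increase in vehicle weight is associated with a change of between -5.3596 and -3.4644 mpg in fuel economy.

(-5.3596, -3.4644)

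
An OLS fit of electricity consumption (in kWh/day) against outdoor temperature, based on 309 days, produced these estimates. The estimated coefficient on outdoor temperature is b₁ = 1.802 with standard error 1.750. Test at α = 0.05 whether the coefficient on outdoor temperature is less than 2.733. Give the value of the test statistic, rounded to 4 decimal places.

t = -0.5320

H₀: β₁ = 2.733 vs H₁: β₁ < 2.733.
t = (b₁ − β₁⁰)/SE = (1.802 − 2.733) / 1.750 = -0.5320.
df = n − 2 = 309 − 2 = 307.
One-sided p ≈ 0.2976, which is ≥ 0.05, so fail to reject H₀.
The data do not give significant evidence that the true slope on outdoor temperature is below 2.733 kWh/day per unit.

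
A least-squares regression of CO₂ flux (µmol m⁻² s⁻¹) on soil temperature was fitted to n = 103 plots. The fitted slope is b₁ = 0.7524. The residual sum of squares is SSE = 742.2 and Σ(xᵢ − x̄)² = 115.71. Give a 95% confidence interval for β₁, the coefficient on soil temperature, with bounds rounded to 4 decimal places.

MSE = SSE/(n − 2) = 742.2/101 = 7.34851.
SE(b₁) = √(MSE/Sₓₓ) = √(7.34851/115.71) = 0.252008.
df = n − 2 = 101.
t* = t_{0.025, 101} = 1.983731.
Margin = t* × SE = 1.983731 × 0.252008 = 0.499916.
CI: 0.7524 ± 0.499916 → (0.2525, 1.2523).
With 95% confidence, each one-unit increase in soil temperature is associated with a change of between 0.2525 and 1.2523 µmol m⁻² s⁻¹ in CO₂ flux.

(0.2525, 1.2523)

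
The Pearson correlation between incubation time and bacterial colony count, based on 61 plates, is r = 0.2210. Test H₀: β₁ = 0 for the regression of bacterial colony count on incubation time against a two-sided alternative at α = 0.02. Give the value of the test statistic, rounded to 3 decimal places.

t = 1.741

t = r·√(n − 2)/√(1 − r²) = 0.2210·√59/√0.951159 = 1.741.
df = n − 2 = 59.
Two-sided p ≈ 0.0870, which is ≥ 0.02, so fail to reject H₀.
The data do not give significant evidence of a linear association between incubation time and bacterial colony count.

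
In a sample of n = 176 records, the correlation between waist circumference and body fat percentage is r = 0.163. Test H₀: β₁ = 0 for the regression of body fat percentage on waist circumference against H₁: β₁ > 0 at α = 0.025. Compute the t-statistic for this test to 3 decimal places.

t = 2.179

t = r·√(n − 2)/√(1 − r²) = 0.163·√174/√0.973431 = 2.179.
df = n − 2 = 174.
One-sided p ≈ 0.0153, which is < 0.025, so reject H₀.
There is evidence of a linear association between waist circumference and body fat percentage.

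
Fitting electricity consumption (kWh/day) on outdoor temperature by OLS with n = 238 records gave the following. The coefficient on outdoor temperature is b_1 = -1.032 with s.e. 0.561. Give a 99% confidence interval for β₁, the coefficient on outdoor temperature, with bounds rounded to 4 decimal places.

df = n − 2 = 238 − 2 = 236.
t* = t_{0.005, 236} = 2.596822.
Margin = t* × SE = 2.596822 × 0.561 = 1.456817.
CI: -1.032 ± 1.456817 → (-2.4888, 0.4248).
With 99% confidence, each one-unit increase in outdoor temperature is associated with a change of between -2.4888 and 0.4248 kWh/day in electricity consumption.

(-2.4888, 0.4248)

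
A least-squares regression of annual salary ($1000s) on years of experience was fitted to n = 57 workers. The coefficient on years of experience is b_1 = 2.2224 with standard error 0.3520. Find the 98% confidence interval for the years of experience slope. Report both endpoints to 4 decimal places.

df = n − 2 = 57 − 2 = 55.
t* = t_{0.01, 55} = 2.396081.
Margin = t* × SE = 2.396081 × 0.3520 = 0.843421.
CI: 2.2224 ± 0.843421 → (1.3790, 3.0658).
With 98% confidence, each one-unit increase in years of experience is associated with a change of between 1.3790 and 3.0658 $1000s in annual salary.

(1.3790, 3.0658)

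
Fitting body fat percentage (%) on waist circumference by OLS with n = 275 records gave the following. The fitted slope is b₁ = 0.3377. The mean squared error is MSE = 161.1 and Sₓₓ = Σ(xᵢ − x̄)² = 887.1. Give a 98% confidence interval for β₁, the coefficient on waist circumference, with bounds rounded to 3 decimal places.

SE(b₁) = √(MSE/Sₓₓ) = √(161.1/887.1) = 0.426149.
df = n − 2 = 273.
t* = t_{0.01, 273} = 2.340085.
Margin = t* × SE = 2.340085 × 0.426149 = 0.99722.
CI: 0.3377 ± 0.99722 → (-0.660, 1.335).
With 98% confidence, each one-unit increase in waist circumference is associated with a change of between -0.660 and 1.335 % in body fat percentage.

(-0.660, 1.335)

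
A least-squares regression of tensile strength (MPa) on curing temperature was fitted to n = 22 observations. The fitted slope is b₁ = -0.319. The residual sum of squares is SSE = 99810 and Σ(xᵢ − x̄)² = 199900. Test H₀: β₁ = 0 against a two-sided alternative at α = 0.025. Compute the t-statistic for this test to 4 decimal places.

t = -2.0189

MSE = SSE/(n − 2) = 99810/20 = 4990.5.
SE(b₁) = √(MSE/Sₓₓ) = √(4990.5/199900) = 0.158003.
t = -0.319 / 0.158003 = -2.0189.
df = n − 2 = 20.
Two-sided p ≈ 0.0571, which is ≥ 0.025, so fail to reject H₀.
The data do not give significant evidence of an association between curing temperature and tensile strength.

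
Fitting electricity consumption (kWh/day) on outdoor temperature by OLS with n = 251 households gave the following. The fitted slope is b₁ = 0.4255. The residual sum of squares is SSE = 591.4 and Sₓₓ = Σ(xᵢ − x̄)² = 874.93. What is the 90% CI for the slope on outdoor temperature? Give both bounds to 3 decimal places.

(0.339, 0.512)

MSE = SSE/(n − 2) = 591.4/249 = 2.3751.
SE(b₁) = √(MSE/Sₓₓ) = √(2.3751/874.93) = 0.052102.
df = n − 2 = 249.
t* = t_{0.05, 249} = 1.650996.
Margin = t* × SE = 1.650996 × 0.052102 = 0.08602.
CI: 0.4255 ± 0.08602 → (0.339, 0.512).
With 90% confidence, each one-unit increase in outdoor temperature is associated with a change of between 0.339 and 0.512 kWh/day in electricity consumption.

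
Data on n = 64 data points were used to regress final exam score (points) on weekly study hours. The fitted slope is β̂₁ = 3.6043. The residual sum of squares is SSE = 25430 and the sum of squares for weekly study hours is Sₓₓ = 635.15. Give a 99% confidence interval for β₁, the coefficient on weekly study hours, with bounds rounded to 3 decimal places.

MSE = SSE/(n − 2) = 25430/62 = 410.161.
SE(β̂₁) = √(MSE/Sₓₓ) = √(410.161/635.15) = 0.803599.
df = n − 2 = 62.
t* = t_{0.005, 62} = 2.657479.
Margin = t* × SE = 2.657479 × 0.803599 = 2.13555.
CI: 3.6043 ± 2.13555 → (1.469, 5.740).
With 99% confidence, each one-unit increase in weekly study hours is associated with a change of between 1.469 and 5.740 points in final exam score.

(1.469, 5.740)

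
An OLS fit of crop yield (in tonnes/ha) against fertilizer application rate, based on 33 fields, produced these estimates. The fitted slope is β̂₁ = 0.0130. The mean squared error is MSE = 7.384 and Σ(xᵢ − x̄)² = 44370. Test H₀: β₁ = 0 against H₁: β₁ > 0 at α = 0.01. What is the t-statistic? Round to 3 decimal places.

SE(β̂₁) = √(MSE/Sₓₓ) = √(7.384/44370) = 0.0129003.
t = 0.0130 / 0.0129003 = 1.008.
df = n − 2 = 31.
One-sided p ≈ 0.1607, which is ≥ 0.01, so fail to reject H₀.
The data do not give significant evidence that the true slope on fertilizer application rate is positive.

t = 1.008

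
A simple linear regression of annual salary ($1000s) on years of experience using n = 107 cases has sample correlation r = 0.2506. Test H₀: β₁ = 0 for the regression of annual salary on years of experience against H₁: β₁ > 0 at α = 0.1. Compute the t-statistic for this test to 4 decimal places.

t = 2.6525

t = r·√(n − 2)/√(1 − r²) = 0.2506·√105/√0.9372 = 2.6525.
df = n − 2 = 105.
One-sided p ≈ 0.0046, which is < 0.1, so reject H₀.
There is evidence of a linear association between years of experience and annual salary.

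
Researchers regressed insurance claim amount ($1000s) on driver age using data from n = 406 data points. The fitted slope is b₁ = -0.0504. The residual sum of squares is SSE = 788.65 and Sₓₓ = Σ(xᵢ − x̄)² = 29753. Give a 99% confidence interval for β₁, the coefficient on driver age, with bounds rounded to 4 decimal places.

MSE = SSE/(n − 2) = 788.65/404 = 1.9521.
SE(b₁) = √(MSE/Sₓₓ) = √(1.9521/29753) = 0.00810002.
df = n − 2 = 404.
t* = t_{0.005, 404} = 2.588053.
Margin = t* × SE = 2.588053 × 0.00810002 = 0.020963.
CI: -0.0504 ± 0.020963 → (-0.0714, -0.0294).
With 99% confidence, each one-unit increase in driver age is associated with a change of between -0.0714 and -0.0294 $1000s in insurance claim amount.

(-0.0714, -0.0294)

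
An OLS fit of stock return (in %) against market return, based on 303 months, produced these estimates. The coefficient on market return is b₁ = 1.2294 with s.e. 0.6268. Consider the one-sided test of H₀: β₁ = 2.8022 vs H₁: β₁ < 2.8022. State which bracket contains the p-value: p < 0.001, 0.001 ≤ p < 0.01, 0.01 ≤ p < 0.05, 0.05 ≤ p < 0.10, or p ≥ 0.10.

0.001 ≤ p < 0.01

t = (1.2294 − 2.8022) / 0.6268 = -2.509.
df = n − 2 = 303 − 2 = 301.
One-sided p = P(T_{301} < t) ≈ 0.0063.
So 0.001 ≤ p < 0.01.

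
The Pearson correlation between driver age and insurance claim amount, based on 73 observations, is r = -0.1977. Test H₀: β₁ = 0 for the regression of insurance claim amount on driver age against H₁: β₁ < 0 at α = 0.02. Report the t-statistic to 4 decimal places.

t = r·√(n − 2)/√(1 − r²) = -0.1977·√71/√0.960915 = -1.6994.
df = n − 2 = 71.
One-sided p ≈ 0.0468, which is ≥ 0.02, so fail to reject H₀.
The data do not give significant evidence of a linear association between driver age and insurance claim amount.

t = -1.6994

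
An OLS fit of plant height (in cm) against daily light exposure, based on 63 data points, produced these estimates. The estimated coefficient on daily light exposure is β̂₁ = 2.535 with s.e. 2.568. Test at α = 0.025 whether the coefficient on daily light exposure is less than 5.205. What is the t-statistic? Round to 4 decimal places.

t = -1.0397

H₀: β₁ = 5.205 vs H₁: β₁ < 5.205.
t = (β̂₁ − β₁⁰)/SE = (2.535 − 5.205) / 2.568 = -1.0397.
df = n − 2 = 63 − 2 = 61.
One-sided p ≈ 0.1513, which is ≥ 0.025, so fail to reject H₀.
The data do not give significant evidence that the true slope on daily light exposure is below 5.205 cm per unit.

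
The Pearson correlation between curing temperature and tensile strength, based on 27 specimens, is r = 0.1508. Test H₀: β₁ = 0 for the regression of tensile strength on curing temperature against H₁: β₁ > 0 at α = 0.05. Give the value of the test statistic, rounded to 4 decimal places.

t = r·√(n − 2)/√(1 − r²) = 0.1508·√25/√0.977259 = 0.7627.
df = n − 2 = 25.
One-sided p ≈ 0.2264, which is ≥ 0.05, so fail to reject H₀.
The data do not give significant evidence of a linear association between curing temperature and tensile strength.

t = 0.7627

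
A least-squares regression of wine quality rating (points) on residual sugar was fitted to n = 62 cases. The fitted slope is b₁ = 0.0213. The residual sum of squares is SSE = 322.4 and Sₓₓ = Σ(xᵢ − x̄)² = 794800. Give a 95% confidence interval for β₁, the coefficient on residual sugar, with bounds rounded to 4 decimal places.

(0.0161, 0.0265)

MSE = SSE/(n − 2) = 322.4/60 = 5.37333.
SE(b₁) = √(MSE/Sₓₓ) = √(5.37333/794800) = 0.00260012.
df = n − 2 = 60.
t* = t_{0.025, 60} = 2.000298.
Margin = t* × SE = 2.000298 × 0.00260012 = 0.005201.
CI: 0.0213 ± 0.005201 → (0.0161, 0.0265).
With 95% confidence, each one-unit increase in residual sugar is associated with a change of between 0.0161 and 0.0265 points in wine quality rating.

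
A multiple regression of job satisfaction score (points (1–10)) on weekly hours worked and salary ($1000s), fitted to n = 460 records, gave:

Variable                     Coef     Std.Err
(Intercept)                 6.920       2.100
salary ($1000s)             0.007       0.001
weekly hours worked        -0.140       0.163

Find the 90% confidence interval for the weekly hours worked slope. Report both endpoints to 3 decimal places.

(-0.409, 0.129)

Read off: b = -0.140, SE = 0.163 for weekly hours worked.
df = n − k − 1 = 460 − 2 − 1 = 457.
t* = t_{0.05, 457} = 1.648195.
Margin = t* × SE = 1.648195 × 0.163 = 0.26866.
CI: -0.140 ± 0.26866 → (-0.409, 0.129).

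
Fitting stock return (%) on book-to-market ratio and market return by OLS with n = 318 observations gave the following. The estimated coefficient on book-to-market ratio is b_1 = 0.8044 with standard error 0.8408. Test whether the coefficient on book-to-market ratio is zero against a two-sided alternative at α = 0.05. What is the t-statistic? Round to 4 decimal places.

t = 0.9567

H₀: β₁ = 0 vs H₁: β₁ ≠ 0.
t = (b_1 − β₁⁰)/SE = 0.8044 / 0.8408 = 0.9567.
df = n − k − 1 = 318 − 2 − 1 = 315.
Two-sided p ≈ 0.3394, which is ≥ 0.05, so fail to reject H₀.
The data do not give significant evidence of an association between book-to-market ratio and stock return, after adjusting for the other predictors.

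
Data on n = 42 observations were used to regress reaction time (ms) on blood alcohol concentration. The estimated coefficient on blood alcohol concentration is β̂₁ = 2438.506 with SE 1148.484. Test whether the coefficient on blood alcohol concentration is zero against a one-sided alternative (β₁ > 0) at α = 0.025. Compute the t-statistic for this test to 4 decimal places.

H₀: β₁ = 0 vs H₁: β₁ > 0.
t = (β̂₁ − β₁⁰)/SE = 2438.506 / 1148.484 = 2.1232.
df = n − 2 = 42 − 2 = 40.
One-sided p ≈ 0.0200, which is < 0.025, so reject H₀.
There is evidence that the true slope on blood alcohol concentration is positive.

t = 2.1232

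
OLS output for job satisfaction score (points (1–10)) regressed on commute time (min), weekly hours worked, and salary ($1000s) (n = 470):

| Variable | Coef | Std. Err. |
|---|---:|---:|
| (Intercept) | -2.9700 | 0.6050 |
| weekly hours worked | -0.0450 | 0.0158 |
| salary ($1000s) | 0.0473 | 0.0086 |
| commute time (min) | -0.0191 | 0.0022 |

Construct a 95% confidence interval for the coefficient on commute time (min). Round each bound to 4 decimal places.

Read off: b = -0.0191, SE = 0.0022 for commute time (min).
df = n − k − 1 = 470 − 3 − 1 = 466.
t* = t_{0.025, 466} = 1.965068.
Margin = t* × SE = 1.965068 × 0.0022 = 0.004323.
CI: -0.0191 ± 0.004323 → (-0.0234, -0.0148).

(-0.0234, -0.0148)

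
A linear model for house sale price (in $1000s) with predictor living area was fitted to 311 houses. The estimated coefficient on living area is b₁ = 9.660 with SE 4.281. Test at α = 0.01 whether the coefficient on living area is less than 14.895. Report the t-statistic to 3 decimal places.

t = -1.223

H₀: β₁ = 14.895 vs H₁: β₁ < 14.895.
t = (b₁ − β₁⁰)/SE = (9.660 − 14.895) / 4.281 = -1.223.
df = n − 2 = 311 − 2 = 309.
One-sided p ≈ 0.1112, which is ≥ 0.01, so fail to reject H₀.
The data do not give significant evidence that the true slope on living area is below 14.895 $1000s per unit.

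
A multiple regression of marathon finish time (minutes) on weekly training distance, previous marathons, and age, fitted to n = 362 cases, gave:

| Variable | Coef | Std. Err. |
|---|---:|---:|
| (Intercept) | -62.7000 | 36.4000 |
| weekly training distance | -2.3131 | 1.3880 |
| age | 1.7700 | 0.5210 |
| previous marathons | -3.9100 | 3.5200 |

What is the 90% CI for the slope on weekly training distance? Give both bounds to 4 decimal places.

Read off: b = -2.3131, SE = 1.3880 for weekly training distance.
df = n − k − 1 = 362 − 3 − 1 = 358.
t* = t_{0.05, 358} = 1.649121.
Margin = t* × SE = 1.649121 × 1.3880 = 2.288980.
CI: -2.3131 ± 2.288980 → (-4.6021, -0.0241).

(-4.6021, -0.0241)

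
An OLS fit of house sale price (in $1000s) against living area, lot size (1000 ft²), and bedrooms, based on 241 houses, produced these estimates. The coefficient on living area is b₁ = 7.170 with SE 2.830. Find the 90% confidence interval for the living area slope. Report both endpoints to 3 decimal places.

(2.497, 11.843)

df = n − k − 1 = 241 − 3 − 1 = 237.
t* = t_{0.05, 237} = 1.651308.
Margin = t* × SE = 1.651308 × 2.830 = 4.67320.
CI: 7.170 ± 4.67320 → (2.497, 11.843).
With 90% confidence, each one-unit increase in living area is associated with a change of between 2.497 and 11.843 $1000s in house sale price, holding the other predictors fixed.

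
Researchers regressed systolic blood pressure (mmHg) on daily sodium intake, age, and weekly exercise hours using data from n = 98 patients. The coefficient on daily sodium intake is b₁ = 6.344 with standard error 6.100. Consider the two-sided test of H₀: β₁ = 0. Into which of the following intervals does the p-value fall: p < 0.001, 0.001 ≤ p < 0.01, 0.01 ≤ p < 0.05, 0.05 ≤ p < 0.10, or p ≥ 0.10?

t = 6.344 / 6.100 = 1.040.
df = n − k − 1 = 98 − 3 − 1 = 94.
Two-sided p = 2·P(T_{94} > |t|) ≈ 0.3010.
So p ≥ 0.10.

p ≥ 0.10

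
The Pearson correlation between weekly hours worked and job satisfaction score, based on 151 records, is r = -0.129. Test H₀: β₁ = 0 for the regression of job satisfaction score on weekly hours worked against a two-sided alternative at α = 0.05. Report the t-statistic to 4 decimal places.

t = r·√(n − 2)/√(1 − r²) = -0.129·√149/√0.983359 = -1.5879.
df = n − 2 = 149.
Two-sided p ≈ 0.1144, which is ≥ 0.05, so fail to reject H₀.
The data do not give significant evidence of a linear association between weekly hours worked and job satisfaction score.

t = -1.5879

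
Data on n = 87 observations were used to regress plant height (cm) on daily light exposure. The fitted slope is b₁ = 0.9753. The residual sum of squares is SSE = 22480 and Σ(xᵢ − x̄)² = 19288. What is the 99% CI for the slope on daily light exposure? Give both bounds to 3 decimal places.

(0.667, 1.284)

MSE = SSE/(n − 2) = 22480/85 = 264.471.
SE(b₁) = √(MSE/Sₓₓ) = √(264.471/19288) = 0.117097.
df = n − 2 = 85.
t* = t_{0.005, 85} = 2.634914.
Margin = t* × SE = 2.634914 × 0.117097 = 0.30854.
CI: 0.9753 ± 0.30854 → (0.667, 1.284).
With 99% confidence, each one-unit increase in daily light exposure is associated with a change of between 0.667 and 1.284 cm in plant height.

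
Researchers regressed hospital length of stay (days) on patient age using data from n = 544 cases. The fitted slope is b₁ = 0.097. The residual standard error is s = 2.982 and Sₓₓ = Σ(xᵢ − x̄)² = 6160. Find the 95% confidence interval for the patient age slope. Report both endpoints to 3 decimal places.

(0.022, 0.172)

SE(b₁) = s/√Sₓₓ = 2.982/√6160 = 0.0379942.
df = n − 2 = 542.
t* = t_{0.025, 542} = 1.96435.
Margin = t* × SE = 1.96435 × 0.0379942 = 0.07463.
CI: 0.097 ± 0.07463 → (0.022, 0.172).
With 95% confidence, each one-unit increase in patient age is associated with a change of between 0.022 and 0.172 days in hospital length of stay.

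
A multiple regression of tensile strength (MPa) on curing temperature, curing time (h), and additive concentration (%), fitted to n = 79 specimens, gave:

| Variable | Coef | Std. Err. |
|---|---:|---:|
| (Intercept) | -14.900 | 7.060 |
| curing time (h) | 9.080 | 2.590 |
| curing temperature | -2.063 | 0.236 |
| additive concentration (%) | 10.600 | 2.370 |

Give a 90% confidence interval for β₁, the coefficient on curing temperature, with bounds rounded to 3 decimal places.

Read off: b = -2.063, SE = 0.236 for curing temperature.
df = n − k − 1 = 79 − 3 − 1 = 75.
t* = t_{0.05, 75} = 1.665425.
Margin = t* × SE = 1.665425 × 0.236 = 0.39304.
CI: -2.063 ± 0.39304 → (-2.456, -1.670).

(-2.456, -1.670)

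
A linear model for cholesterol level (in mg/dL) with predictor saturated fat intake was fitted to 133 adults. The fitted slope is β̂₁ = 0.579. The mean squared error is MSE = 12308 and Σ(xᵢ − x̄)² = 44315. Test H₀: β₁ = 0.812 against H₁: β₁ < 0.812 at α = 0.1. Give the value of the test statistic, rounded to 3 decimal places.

t = -0.442

SE(β̂₁) = √(MSE/Sₓₓ) = √(12308/44315) = 0.527009.
t = (0.579 − 0.812) / 0.527009 = -0.442.
df = n − 2 = 131.
One-sided p ≈ 0.3296, which is ≥ 0.1, so fail to reject H₀.
The data do not give significant evidence that the true slope on saturated fat intake is below 0.812 mg/dL per unit.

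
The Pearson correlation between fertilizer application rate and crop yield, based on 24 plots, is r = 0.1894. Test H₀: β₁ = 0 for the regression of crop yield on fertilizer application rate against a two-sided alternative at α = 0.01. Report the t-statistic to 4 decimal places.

t = 0.9047

t = r·√(n − 2)/√(1 − r²) = 0.1894·√22/√0.964128 = 0.9047.
df = n − 2 = 22.
Two-sided p ≈ 0.3754, which is ≥ 0.01, so fail to reject H₀.
The data do not give significant evidence of a linear association between fertilizer application rate and crop yield.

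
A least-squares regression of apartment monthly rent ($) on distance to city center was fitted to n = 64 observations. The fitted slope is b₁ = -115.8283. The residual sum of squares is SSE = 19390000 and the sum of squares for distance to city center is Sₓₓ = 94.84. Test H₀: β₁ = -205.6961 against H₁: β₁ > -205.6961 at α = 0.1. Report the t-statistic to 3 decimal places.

MSE = SSE/(n − 2) = 19390000/62 = 312742.
SE(b₁) = √(MSE/Sₓₓ) = √(312742/94.84) = 57.4245.
t = (-115.8283 − (-205.6961)) / 57.4245 = 1.565.
df = n − 2 = 62.
One-sided p ≈ 0.0613, which is < 0.1, so reject H₀.
There is evidence that the true slope on distance to city center exceeds -205.6961 $ per unit.

t = 1.565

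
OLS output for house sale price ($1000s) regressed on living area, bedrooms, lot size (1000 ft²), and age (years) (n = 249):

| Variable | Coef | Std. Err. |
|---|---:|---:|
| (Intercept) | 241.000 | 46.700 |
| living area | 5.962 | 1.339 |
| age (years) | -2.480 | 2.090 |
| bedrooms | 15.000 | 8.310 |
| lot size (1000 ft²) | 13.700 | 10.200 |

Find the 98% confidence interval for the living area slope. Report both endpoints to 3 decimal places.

Read off: b = 5.962, SE = 1.339 for living area.
df = n − k − 1 = 249 − 4 − 1 = 244.
t* = t_{0.01, 244} = 2.341728.
Margin = t* × SE = 2.341728 × 1.339 = 3.13557.
CI: 5.962 ± 3.13557 → (2.826, 9.098).

(2.826, 9.098)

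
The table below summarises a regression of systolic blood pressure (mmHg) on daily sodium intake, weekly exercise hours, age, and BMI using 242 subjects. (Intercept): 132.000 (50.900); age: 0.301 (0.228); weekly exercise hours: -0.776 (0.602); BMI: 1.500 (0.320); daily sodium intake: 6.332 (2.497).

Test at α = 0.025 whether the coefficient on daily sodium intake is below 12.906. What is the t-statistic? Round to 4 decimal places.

Read off: b = 6.332, SE = 2.497 for daily sodium intake.
H₀: β₁ = 12.906 vs H₁: β₁ < 12.906.
t = (6.332 − 12.906) / 2.497 = -2.6328.
df = n − k − 1 = 242 − 4 − 1 = 237.
One-sided p ≈ 0.0045, which is < 0.025, so reject H₀.
There is evidence that the true slope on daily sodium intake is below 12.906 mmHg per unit, holding the other predictors fixed.

t = -2.6328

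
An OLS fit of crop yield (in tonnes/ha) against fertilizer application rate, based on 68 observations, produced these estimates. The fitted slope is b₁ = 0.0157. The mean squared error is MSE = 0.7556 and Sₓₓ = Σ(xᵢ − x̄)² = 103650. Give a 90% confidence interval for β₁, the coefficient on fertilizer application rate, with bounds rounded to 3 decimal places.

SE(b₁) = √(MSE/Sₓₓ) = √(0.7556/103650) = 0.00269998.
df = n − 2 = 66.
t* = t_{0.05, 66} = 1.668271.
Margin = t* × SE = 1.668271 × 0.00269998 = 0.00450.
CI: 0.0157 ± 0.00450 → (0.011, 0.020).
With 90% confidence, each one-unit increase in fertilizer application rate is associated with a change of between 0.011 and 0.020 tonnes/ha in crop yield.

(0.011, 0.020)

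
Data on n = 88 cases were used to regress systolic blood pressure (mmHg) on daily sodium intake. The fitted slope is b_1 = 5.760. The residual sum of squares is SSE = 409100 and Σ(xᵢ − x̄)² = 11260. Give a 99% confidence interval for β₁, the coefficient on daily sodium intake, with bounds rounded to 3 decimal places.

MSE = SSE/(n − 2) = 409100/86 = 4756.98.
SE(b_1) = √(MSE/Sₓₓ) = √(4756.98/11260) = 0.649975.
df = n − 2 = 86.
t* = t_{0.005, 86} = 2.634212.
Margin = t* × SE = 2.634212 × 0.649975 = 1.71217.
CI: 5.760 ± 1.71217 → (4.048, 7.472).
With 99% confidence, each one-unit increase in daily sodium intake is associated with a change of between 4.048 and 7.472 mmHg in systolic blood pressure.

(4.048, 7.472)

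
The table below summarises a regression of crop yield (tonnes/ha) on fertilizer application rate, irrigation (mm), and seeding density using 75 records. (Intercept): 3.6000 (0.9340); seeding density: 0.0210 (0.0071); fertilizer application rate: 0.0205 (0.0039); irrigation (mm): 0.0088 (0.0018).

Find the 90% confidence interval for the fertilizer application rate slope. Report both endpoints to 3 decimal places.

Read off: b = 0.0205, SE = 0.0039 for fertilizer application rate.
df = n − k − 1 = 75 − 3 − 1 = 71.
t* = t_{0.05, 71} = 1.6666.
Margin = t* × SE = 1.6666 × 0.0039 = 0.00650.
CI: 0.0205 ± 0.00650 → (0.014, 0.027).

(0.014, 0.027)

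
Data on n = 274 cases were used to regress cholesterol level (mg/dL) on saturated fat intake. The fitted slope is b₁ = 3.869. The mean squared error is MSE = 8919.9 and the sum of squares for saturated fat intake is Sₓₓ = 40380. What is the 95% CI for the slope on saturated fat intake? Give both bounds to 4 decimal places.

SE(b₁) = √(MSE/Sₓₓ) = √(8919.9/40380) = 0.469999.
df = n − 2 = 272.
t* = t_{0.025, 272} = 1.968724.
Margin = t* × SE = 1.968724 × 0.469999 = 0.925298.
CI: 3.869 ± 0.925298 → (2.9437, 4.7943).
With 95% confidence, each one-unit increase in saturated fat intake is associated with a change of between 2.9437 and 4.7943 mg/dL in cholesterol level.

(2.9437, 4.7943)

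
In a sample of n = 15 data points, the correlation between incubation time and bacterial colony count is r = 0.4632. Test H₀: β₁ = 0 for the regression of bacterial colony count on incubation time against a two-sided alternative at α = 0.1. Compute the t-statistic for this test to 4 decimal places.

t = r·√(n − 2)/√(1 − r²) = 0.4632·√13/√0.785446 = 1.8844.
df = n − 2 = 13.
Two-sided p ≈ 0.0821, which is < 0.1, so reject H₀.
There is evidence of a linear association between incubation time and bacterial colony count.

t = 1.8844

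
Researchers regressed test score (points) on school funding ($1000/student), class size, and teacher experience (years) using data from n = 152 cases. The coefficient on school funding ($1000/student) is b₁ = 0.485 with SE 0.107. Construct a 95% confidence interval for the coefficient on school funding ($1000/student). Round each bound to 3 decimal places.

(0.274, 0.696)

df = n − k − 1 = 152 − 3 − 1 = 148.
t* = t_{0.025, 148} = 1.976122.
Margin = t* × SE = 1.976122 × 0.107 = 0.21145.
CI: 0.485 ± 0.21145 → (0.274, 0.696).
With 95% confidence, each one-unit increase in school funding ($1000/student) is associated with a change of between 0.274 and 0.696 points in test score, holding the other predictors fixed.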